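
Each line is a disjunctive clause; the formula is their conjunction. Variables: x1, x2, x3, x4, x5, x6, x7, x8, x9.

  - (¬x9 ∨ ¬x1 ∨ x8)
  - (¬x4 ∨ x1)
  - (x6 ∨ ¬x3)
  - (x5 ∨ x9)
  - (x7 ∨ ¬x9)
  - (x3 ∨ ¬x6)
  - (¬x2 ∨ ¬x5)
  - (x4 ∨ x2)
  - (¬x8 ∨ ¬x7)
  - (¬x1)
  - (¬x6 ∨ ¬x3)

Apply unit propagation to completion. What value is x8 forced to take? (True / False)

(¬x1) stands alone — x1 = False.
(x1 ∨ ¬x4) with x1 = False leaves only ¬x4, so x4 = False.
(x2 ∨ x4) with x4 = False leaves only x2, so x2 = True.
(¬x2 ∨ ¬x5) with x2 = True leaves only ¬x5, so x5 = False.
(x9 ∨ x5): since x5 = False, the clause reduces to (x9). x9 = True.
In (¬x9 ∨ x7), ¬x9 is now false; x7 must hold, so x7 = True.
(¬x7 ∨ ¬x8) with x7 = True leaves only ¬x8, so x8 = False.

False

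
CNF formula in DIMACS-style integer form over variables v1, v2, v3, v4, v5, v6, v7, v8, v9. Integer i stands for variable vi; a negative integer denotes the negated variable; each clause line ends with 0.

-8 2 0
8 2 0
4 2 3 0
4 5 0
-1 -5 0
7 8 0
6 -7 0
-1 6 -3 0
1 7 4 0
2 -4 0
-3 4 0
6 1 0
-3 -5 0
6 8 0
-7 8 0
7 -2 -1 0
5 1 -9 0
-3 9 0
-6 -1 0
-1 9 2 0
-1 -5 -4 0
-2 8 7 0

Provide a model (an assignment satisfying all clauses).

v1 = 0, v2 = 1, v3 = 0, v4 = 1, v5 = 1, v6 = 1, v7 = 1, v8 = 1, v9 = 1

Set v1 = False and propagate.
  then v6 is forced to True.
Try v2 = True.
For the remaining variables, v3 = False, v4 = True, v5 = True, v7 = True, v8 = True, v9 = True works.
Every clause has at least one true literal under this assignment.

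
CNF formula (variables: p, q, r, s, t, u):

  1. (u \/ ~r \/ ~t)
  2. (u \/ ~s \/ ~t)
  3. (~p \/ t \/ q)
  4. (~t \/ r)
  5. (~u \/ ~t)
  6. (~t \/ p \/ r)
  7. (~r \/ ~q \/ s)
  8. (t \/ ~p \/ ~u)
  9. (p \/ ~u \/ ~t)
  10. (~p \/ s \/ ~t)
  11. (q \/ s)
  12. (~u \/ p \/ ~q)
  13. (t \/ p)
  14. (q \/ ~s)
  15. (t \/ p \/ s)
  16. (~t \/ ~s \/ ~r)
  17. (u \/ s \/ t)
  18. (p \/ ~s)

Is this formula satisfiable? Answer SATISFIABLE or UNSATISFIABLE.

Set p = True and propagate.
The remaining clauses are satisfied by q = True, r = True, s = True, t = False, u = False.
Every clause has at least one true literal under this assignment.
So p=T  q=T  r=T  s=T  t=F  u=F is a satisfying assignment.

SATISFIABLE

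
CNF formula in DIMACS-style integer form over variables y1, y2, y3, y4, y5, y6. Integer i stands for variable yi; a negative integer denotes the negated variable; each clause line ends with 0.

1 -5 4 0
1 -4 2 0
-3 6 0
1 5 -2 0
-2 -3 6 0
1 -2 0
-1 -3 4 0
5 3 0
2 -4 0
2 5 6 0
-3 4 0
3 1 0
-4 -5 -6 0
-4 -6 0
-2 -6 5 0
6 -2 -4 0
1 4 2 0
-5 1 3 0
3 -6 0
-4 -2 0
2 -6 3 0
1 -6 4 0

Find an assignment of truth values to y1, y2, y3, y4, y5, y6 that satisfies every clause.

y1 = True, y2 = False, y3 = False, y4 = False, y5 = True, y6 = False

Set y1 = True and propagate.
Try y2 = False.
  then y4 is forced to False.
  then y3 is forced to False.
  then y5 is forced to True.
  then y6 is forced to False.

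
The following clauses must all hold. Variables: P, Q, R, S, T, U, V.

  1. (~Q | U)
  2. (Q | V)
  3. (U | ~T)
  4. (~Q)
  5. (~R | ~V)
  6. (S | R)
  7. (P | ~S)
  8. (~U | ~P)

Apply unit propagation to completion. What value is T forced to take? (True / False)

False

(~Q) is a unit clause: Q = False.
In (Q | V), Q is now false; V must hold, so V = True.
In (~V | ~R), ~V is now false; ~R must hold, so R = False.
In (S | R), R is now false; S must hold, so S = True.
(P | ~S): since S = True, the clause reduces to (P). P = True.
In (~P | ~U), ~P is now false; ~U must hold, so U = False.
From (~T | U) and U = False: T = False.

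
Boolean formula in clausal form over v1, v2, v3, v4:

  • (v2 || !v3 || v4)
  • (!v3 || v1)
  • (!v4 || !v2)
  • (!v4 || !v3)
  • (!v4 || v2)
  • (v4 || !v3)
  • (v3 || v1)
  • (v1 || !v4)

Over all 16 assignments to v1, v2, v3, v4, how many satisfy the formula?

2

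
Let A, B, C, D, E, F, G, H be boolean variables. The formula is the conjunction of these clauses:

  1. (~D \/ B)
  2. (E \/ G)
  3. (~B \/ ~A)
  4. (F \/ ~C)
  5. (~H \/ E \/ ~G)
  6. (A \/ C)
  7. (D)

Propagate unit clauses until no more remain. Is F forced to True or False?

True

(D) stands alone — D = True.
From (~D \/ B) and D = True: B = True.
(~B \/ ~A) with B = True leaves only ~A, so A = False.
From (A \/ C) and A = False: C = True.
In (F \/ ~C), ~C is now false; F must hold, so F = True.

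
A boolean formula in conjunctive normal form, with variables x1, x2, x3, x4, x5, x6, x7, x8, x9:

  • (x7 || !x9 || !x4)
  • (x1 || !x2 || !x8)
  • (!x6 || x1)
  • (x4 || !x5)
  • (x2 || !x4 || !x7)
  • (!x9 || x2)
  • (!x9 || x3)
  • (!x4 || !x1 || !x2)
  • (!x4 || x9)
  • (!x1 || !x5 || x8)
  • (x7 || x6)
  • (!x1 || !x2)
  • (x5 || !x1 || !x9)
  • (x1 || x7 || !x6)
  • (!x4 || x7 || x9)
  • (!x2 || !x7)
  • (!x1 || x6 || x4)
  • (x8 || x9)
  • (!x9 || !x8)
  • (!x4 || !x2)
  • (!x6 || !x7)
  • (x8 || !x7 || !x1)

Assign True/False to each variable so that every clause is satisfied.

x1 = T, x2 = F, x3 = T, x4 = F, x5 = F, x6 = T, x7 = F, x8 = T, x9 = F

Check each clause:
  1. (!x9 || x7 || !x4) — !x4 is true.
  2. (x1 || !x8 || !x2) — x1 is true.
  3. (!x6 || x1) — x1 is true.
  4. (!x5 || x4) — !x5 is true.
  5. (!x4 || x2 || !x7) — !x7 is true.
  6. (!x9 || x2) — !x9 is true.
  7. (!x9 || x3) — x3 is true.
  8. (!x2 || !x4 || !x1) — !x4 is true.
  9. (x9 || !x4) — !x4 is true.
  10. (!x1 || !x5 || x8) — x8 is true.
  11. (x6 || x7) — x6 is true.
  12. (!x2 || !x1) — !x2 is true.
  13. (x5 || !x1 || !x9) — !x9 is true.
  14. (x1 || x7 || !x6) — x1 is true.
  15. (x9 || !x4 || x7) — !x4 is true.
  16. (!x2 || !x7) — !x7 is true.
  17. (x6 || x4 || !x1) — x6 is true.
  18. (x8 || x9) — x8 is true.
  19. (!x8 || !x9) — !x9 is true.
  20. (!x2 || !x4) — !x4 is true.
  21. (!x6 || !x7) — !x7 is true.
  22. (x8 || !x7 || !x1) — x8 is true.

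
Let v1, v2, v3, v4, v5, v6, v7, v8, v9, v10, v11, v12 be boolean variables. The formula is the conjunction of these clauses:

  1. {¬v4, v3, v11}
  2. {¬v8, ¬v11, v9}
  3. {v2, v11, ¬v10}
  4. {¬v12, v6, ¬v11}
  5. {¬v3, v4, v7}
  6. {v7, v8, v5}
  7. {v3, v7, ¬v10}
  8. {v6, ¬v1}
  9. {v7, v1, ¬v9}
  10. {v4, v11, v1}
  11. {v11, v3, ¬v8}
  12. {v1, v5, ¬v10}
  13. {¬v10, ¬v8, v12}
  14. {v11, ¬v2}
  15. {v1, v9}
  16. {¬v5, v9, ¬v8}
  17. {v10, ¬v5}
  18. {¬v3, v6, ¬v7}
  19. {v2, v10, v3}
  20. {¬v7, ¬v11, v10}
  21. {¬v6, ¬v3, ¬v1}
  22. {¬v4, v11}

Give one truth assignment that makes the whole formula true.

Try v1 = False.
  then v9 is forced to True.
  then v7 is forced to True.
Set v2 = False and propagate.
Branch on v3: take v3 = True.
  then v6 is forced to True.
The remaining clauses are satisfied by v4 = False, v5 = True, v8 = True, v10 = True, v11 = True, v12 = True.
Every clause has at least one true literal under this assignment.

v1=0  v2=0  v3=1  v4=0  v5=1  v6=1  v7=1  v8=1  v9=1  v10=1  v11=1  v12=1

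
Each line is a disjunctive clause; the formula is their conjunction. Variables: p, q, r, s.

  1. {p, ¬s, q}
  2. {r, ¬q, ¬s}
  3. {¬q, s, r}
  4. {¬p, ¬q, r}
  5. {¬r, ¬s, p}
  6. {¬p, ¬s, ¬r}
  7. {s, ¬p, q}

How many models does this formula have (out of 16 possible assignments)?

The models are:
  p=0 q=0 r=0 s=0
  p=0 q=0 r=1 s=0
  p=0 q=1 r=1 s=0
  p=1 q=0 r=0 s=1
  p=1 q=1 r=1 s=0
Count: 5.

5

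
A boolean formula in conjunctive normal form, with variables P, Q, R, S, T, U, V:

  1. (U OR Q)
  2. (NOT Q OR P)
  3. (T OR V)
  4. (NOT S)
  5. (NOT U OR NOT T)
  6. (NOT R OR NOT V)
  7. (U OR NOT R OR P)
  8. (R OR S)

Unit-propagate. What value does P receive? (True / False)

Unit clause (NOT S) sets S = False.
(R OR S) with S = False leaves only R, so R = True.
(NOT V OR NOT R): since R = True, the clause reduces to (NOT V). V = False.
From (V OR T) and V = False: T = True.
From (NOT U OR NOT T) and T = True: U = False.
(Q OR U) with U = False leaves only Q, so Q = True.
In (P OR NOT Q), NOT Q is now false; P must hold, so P = True.

True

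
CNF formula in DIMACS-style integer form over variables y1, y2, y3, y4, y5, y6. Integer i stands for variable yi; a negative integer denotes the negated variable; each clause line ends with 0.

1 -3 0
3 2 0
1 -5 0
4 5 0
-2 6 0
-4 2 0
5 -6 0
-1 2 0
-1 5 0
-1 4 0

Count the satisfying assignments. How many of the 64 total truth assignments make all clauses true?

2

The models are:
  y1=1 y2=1 y3=0 y4=1 y5=1 y6=1
  y1=1 y2=1 y3=1 y4=1 y5=1 y6=1
Count: 2.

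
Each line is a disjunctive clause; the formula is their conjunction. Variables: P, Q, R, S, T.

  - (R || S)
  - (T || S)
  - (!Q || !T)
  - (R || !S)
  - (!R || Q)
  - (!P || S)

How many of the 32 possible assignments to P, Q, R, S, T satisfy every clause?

2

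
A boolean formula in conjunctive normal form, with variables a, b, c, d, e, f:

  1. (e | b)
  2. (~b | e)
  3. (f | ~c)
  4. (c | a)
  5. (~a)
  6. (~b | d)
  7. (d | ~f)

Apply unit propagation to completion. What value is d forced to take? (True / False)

True

Unit clause (~a) sets a = False.
(a | c) with a = False leaves only c, so c = True.
(~c | f): since c = True, the clause reduces to (f). f = True.
In (d | ~f), ~f is now false; d must hold, so d = True.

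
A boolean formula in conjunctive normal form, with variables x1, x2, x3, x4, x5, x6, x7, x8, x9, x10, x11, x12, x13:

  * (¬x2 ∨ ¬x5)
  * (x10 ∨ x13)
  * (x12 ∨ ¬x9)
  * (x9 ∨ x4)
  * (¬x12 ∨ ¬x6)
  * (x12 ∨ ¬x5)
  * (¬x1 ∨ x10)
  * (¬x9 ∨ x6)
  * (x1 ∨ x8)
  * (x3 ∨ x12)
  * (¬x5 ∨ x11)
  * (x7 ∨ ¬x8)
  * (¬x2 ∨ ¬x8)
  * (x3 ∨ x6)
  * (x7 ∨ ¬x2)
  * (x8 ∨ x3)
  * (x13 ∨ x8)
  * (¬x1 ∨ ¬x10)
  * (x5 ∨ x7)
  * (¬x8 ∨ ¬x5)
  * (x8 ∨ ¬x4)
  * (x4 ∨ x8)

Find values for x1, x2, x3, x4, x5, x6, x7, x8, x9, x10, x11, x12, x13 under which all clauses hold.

x1=0, x2=0, x3=1, x4=1, x5=0, x6=1, x7=1, x8=1, x9=0, x10=1, x11=1, x12=0, x13=0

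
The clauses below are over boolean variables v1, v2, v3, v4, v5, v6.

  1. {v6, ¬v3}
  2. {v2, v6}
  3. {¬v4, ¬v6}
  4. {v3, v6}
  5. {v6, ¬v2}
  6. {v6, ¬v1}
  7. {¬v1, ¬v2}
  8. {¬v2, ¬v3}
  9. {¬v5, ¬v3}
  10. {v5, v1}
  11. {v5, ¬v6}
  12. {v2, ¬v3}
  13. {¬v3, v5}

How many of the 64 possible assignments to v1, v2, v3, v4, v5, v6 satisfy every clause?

3

Satisfying assignments:
  v1=F v2=F v3=F v4=F v5=T v6=T
  v1=F v2=T v3=F v4=F v5=T v6=T
  v1=T v2=F v3=F v4=F v5=T v6=T
Count: 3.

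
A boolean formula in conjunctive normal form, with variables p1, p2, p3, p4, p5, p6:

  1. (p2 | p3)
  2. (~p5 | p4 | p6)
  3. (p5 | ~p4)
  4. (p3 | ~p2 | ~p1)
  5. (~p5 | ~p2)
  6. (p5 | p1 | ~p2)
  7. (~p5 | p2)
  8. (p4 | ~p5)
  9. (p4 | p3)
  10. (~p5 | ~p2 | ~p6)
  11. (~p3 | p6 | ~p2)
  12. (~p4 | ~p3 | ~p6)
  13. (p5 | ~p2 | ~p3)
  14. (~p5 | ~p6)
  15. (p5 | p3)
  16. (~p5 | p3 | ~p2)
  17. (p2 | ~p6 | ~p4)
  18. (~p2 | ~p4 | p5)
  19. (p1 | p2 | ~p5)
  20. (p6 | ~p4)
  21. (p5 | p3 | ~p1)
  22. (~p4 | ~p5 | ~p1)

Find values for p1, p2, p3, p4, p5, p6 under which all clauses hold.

p1=True, p2=False, p3=True, p4=False, p5=False, p6=True

Check each clause:
  1. (p3 | p2) — p3 is true.
  2. (p4 | p6 | ~p5) — ~p5 is true.
  3. (p5 | ~p4) — ~p4 is true.
  4. (p3 | ~p2 | ~p1) — p3 is true.
  5. (~p5 | ~p2) — ~p5 is true.
  6. (~p2 | p5 | p1) — p1 is true.
  7. (p2 | ~p5) — ~p5 is true.
  8. (~p5 | p4) — ~p5 is true.
  9. (p3 | p4) — p3 is true.
  10. (~p5 | ~p6 | ~p2) — ~p5 is true.
  11. (p6 | ~p3 | ~p2) — ~p2 is true.
  12. (~p4 | ~p6 | ~p3) — ~p4 is true.
  13. (~p3 | ~p2 | p5) — ~p2 is true.
  14. (~p5 | ~p6) — ~p5 is true.
  15. (p5 | p3) — p3 is true.
  16. (~p2 | p3 | ~p5) — p3 is true.
  17. (~p4 | ~p6 | p2) — ~p4 is true.
  18. (p5 | ~p2 | ~p4) — ~p4 is true.
  19. (~p5 | p1 | p2) — p1 is true.
  20. (~p4 | p6) — ~p4 is true.
  21. (p3 | p5 | ~p1) — p3 is true.
  22. (~p4 | ~p5 | ~p1) — ~p5 is true.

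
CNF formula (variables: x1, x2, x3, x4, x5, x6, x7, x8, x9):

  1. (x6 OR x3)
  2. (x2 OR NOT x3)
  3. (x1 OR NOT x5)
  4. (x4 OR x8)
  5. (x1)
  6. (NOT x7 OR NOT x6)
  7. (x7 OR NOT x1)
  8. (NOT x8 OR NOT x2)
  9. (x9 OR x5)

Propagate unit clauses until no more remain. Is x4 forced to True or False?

(x1) stands alone — x1 = True.
(x7 OR NOT x1): since x1 = True, the clause reduces to (x7). x7 = True.
(NOT x7 OR NOT x6) with x7 = True leaves only NOT x6, so x6 = False.
(x6 OR x3): since x6 = False, the clause reduces to (x3). x3 = True.
(x2 OR NOT x3): since x3 = True, the clause reduces to (x2). x2 = True.
(NOT x8 OR NOT x2) with x2 = True leaves only NOT x8, so x8 = False.
From (x4 OR x8) and x8 = False: x4 = True.

True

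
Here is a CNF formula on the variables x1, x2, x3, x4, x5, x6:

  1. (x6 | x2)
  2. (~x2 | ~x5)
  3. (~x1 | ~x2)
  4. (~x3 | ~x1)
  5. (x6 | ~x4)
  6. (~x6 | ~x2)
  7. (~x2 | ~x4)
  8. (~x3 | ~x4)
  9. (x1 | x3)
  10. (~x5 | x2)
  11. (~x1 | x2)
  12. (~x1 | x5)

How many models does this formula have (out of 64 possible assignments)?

2

The models are:
  x1=F x2=F x3=T x4=F x5=F x6=T
  x1=F x2=T x3=T x4=F x5=F x6=F
That's 2 in total.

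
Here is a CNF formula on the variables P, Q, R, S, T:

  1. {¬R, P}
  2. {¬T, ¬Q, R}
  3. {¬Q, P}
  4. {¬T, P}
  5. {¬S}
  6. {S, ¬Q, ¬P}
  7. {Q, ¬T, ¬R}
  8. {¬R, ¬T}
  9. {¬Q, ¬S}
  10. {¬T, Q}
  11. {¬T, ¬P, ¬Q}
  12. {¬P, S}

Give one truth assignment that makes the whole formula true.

P=False, Q=False, R=False, S=False, T=False

The clause (¬S) is unit: S must be False.
(¬P) is a unit clause, so P = False.
The clause (¬R) is unit: R must be False.
Unit propagation: (¬Q) forces Q = False.
Unit propagation: (¬T) forces T = False.
Check each clause:
  1. {P, ¬R} — ¬R is true.
  2. {¬Q, ¬T, R} — ¬Q is true.
  3. {P, ¬Q} — ¬Q is true.
  4. {¬T, P} — ¬T is true.
  5. {¬S} — ¬S is true.
  6. {¬P, S, ¬Q} — ¬P is true.
  7. {¬T, ¬R, Q} — ¬T is true.
  8. {¬T, ¬R} — ¬T is true.
  9. {¬S, ¬Q} — ¬S is true.
  10. {Q, ¬T} — ¬T is true.
  11. {¬Q, ¬P, ¬T} — ¬T is true.
  12. {S, ¬P} — ¬P is true.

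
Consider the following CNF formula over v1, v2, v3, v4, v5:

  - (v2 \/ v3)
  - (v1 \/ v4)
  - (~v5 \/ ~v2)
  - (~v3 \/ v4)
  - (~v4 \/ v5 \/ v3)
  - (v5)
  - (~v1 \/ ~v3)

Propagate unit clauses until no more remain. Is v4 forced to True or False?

True

(v5) stands alone — v5 = True.
In (~v5 \/ ~v2), ~v5 is now false; ~v2 must hold, so v2 = False.
In (v3 \/ v2), v2 is now false; v3 must hold, so v3 = True.
(~v3 \/ v4): since v3 = True, the clause reduces to (v4). v4 = True.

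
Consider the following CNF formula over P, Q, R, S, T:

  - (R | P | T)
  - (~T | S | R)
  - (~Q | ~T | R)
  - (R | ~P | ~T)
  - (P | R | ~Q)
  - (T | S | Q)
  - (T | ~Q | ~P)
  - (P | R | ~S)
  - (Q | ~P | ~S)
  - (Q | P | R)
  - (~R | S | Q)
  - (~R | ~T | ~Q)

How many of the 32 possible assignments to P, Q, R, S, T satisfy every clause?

4

The models are:
  P=F Q=F R=T S=T T=F
  P=F Q=F R=T S=T T=T
  P=F Q=T R=T S=F T=F
  P=F Q=T R=T S=T T=F
That's 4 in total.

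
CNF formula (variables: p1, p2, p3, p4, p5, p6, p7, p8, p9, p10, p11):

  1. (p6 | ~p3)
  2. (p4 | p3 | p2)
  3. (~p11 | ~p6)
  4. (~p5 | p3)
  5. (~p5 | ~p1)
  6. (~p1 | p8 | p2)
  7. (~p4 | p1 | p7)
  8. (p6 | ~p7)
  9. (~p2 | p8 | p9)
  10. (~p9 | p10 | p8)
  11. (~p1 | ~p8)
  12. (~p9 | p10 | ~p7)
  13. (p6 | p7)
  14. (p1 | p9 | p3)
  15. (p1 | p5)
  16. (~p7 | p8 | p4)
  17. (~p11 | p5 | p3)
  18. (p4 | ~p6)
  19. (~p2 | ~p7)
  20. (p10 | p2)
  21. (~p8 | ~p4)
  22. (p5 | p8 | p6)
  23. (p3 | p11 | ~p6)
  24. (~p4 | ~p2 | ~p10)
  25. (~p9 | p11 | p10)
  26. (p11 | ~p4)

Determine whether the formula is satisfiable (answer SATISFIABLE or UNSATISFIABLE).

UNSATISFIABLE

p4 = True:
  propagation gives p8=False, p11=True, p6=False, p3=False; an empty clause results — contradiction.
p4 = False:
  propagation gives p6=False, p3=False, p2=True, p5=False; an empty clause results — contradiction.
Every branch closes, so no satisfying assignment exists.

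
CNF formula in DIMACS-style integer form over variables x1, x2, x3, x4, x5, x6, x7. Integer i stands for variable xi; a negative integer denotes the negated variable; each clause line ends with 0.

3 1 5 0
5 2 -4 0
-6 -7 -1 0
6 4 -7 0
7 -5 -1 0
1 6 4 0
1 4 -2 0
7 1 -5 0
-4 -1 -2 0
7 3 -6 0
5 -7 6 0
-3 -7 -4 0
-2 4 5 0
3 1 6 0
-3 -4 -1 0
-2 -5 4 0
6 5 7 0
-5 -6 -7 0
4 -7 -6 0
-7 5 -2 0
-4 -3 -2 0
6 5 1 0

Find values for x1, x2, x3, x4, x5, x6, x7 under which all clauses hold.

x1 = F, x2 = F, x3 = T, x4 = F, x5 = F, x6 = T, x7 = F

Check each clause:
  1. (x5 ∨ x3 ∨ x1) — x3 is true.
  2. (x2 ∨ x5 ∨ ¬x4) — ¬x4 is true.
  3. (¬x7 ∨ ¬x1 ∨ ¬x6) — ¬x7 is true.
  4. (x6 ∨ x4 ∨ ¬x7) — ¬x7 is true.
  5. (¬x1 ∨ x7 ∨ ¬x5) — ¬x5 is true.
  6. (x6 ∨ x4 ∨ x1) — x6 is true.
  7. (x4 ∨ x1 ∨ ¬x2) — ¬x2 is true.
  8. (x1 ∨ x7 ∨ ¬x5) — ¬x5 is true.
  9. (¬x4 ∨ ¬x1 ∨ ¬x2) — ¬x4 is true.
  10. (x7 ∨ ¬x6 ∨ x3) — x3 is true.
  11. (¬x7 ∨ x5 ∨ x6) — ¬x7 is true.
  12. (¬x3 ∨ ¬x4 ∨ ¬x7) — ¬x7 is true.
  13. (x4 ∨ ¬x2 ∨ x5) — ¬x2 is true.
  14. (x1 ∨ x3 ∨ x6) — x3 is true.
  15. (¬x1 ∨ ¬x4 ∨ ¬x3) — ¬x4 is true.
  16. (¬x2 ∨ x4 ∨ ¬x5) — ¬x5 is true.
  17. (x7 ∨ x6 ∨ x5) — x6 is true.
  18. (¬x6 ∨ ¬x5 ∨ ¬x7) — ¬x7 is true.
  19. (¬x6 ∨ x4 ∨ ¬x7) — ¬x7 is true.
  20. (¬x2 ∨ ¬x7 ∨ x5) — ¬x7 is true.
  21. (¬x4 ∨ ¬x2 ∨ ¬x3) — ¬x4 is true.
  22. (x1 ∨ x6 ∨ x5) — x6 is true.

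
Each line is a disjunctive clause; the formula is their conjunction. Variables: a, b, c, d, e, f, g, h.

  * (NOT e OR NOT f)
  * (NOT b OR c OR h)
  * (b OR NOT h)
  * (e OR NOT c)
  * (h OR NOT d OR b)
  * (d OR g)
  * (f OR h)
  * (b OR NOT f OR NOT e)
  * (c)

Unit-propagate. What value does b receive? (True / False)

(c) stands alone — c = True.
From (e OR NOT c) and c = True: e = True.
(NOT f OR NOT e) with e = True leaves only NOT f, so f = False.
(f OR h): since f = False, the clause reduces to (h). h = True.
From (b OR NOT h) and h = True: b = True.

True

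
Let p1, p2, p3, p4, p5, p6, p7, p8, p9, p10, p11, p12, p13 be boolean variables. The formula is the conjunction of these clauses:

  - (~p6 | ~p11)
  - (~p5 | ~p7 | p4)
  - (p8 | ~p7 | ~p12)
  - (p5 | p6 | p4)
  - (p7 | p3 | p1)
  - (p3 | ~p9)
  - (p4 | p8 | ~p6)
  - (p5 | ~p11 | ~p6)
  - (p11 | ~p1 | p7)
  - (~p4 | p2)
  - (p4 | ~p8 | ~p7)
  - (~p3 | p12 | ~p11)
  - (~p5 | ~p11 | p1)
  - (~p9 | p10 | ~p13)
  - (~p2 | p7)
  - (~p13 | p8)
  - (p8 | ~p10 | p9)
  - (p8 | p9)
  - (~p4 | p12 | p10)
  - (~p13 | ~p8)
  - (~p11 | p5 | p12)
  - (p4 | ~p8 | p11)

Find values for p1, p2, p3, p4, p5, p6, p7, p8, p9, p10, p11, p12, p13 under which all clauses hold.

p1 = False  p2 = True  p3 = True  p4 = True  p5 = False  p6 = False  p7 = True  p8 = True  p9 = False  p10 = True  p11 = False  p12 = False  p13 = False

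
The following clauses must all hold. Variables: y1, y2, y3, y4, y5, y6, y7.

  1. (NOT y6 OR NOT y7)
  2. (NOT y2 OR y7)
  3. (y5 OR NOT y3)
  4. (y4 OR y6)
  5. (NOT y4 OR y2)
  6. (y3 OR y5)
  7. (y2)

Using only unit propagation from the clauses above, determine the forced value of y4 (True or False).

Unit clause (y2) sets y2 = True.
(y7 OR NOT y2) with y2 = True leaves only y7, so y7 = True.
(NOT y6 OR NOT y7): since y7 = True, the clause reduces to (NOT y6). y6 = False.
From (y4 OR y6) and y6 = False: y4 = True.

True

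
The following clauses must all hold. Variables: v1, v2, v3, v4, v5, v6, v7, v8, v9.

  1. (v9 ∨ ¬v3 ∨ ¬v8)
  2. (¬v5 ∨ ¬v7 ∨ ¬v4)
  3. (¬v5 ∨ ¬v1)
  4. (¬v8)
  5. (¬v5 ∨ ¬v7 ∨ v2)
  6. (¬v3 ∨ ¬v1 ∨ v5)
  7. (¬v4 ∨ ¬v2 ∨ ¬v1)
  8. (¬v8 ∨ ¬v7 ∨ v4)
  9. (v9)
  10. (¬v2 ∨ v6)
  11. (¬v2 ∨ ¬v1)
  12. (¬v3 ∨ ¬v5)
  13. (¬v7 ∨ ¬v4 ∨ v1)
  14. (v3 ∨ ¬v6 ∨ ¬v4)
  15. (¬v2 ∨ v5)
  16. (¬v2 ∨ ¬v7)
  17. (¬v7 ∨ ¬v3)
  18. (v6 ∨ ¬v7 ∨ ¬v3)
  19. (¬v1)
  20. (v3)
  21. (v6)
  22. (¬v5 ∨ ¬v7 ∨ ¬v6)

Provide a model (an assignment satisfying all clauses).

v1=False, v2=False, v3=True, v4=False, v5=False, v6=True, v7=False, v8=False, v9=True

(¬v8) is a unit clause, so v8 = False.
The clause (v9) is unit: v9 must be True.
The clause (¬v1) is unit: v1 must be False.
The clause (v3) is unit: v3 must be True.
Unit propagation: (¬v5) forces v5 = False.
The clause (¬v2) is unit: v2 must be False.
(¬v7) is a unit clause, so v7 = False.
Unit propagation: (v6) forces v6 = True.
v4 is now unconstrained; take v4 = False.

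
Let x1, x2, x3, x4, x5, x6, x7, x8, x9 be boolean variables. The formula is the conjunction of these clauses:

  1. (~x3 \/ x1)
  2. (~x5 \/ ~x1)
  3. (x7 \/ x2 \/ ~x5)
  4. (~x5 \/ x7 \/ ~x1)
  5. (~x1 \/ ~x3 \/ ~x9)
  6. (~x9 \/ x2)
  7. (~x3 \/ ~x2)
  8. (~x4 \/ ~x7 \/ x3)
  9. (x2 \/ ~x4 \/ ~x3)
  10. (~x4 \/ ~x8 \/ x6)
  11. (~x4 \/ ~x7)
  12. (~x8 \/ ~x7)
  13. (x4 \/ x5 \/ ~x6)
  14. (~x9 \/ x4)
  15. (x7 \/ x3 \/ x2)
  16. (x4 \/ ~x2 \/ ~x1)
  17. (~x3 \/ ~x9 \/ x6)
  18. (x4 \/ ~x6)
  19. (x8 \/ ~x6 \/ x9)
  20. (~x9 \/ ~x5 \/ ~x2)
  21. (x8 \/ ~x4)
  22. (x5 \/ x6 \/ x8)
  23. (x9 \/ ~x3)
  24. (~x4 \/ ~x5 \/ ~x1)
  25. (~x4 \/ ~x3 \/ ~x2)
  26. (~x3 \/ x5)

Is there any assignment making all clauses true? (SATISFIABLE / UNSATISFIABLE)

SATISFIABLE

Set x1 = True and propagate.
  then x5 is forced to False.
  then x3 is forced to False.
Set x2 = True and propagate.
  then x4 is forced to True.
  then x7 is forced to False.
  then x8 is forced to True.
  then x6 is forced to True.
x9 is now unconstrained; take x9 = True.
So x1=T  x2=T  x3=F  x4=T  x5=F  x6=T  x7=F  x8=T  x9=T is a satisfying assignment.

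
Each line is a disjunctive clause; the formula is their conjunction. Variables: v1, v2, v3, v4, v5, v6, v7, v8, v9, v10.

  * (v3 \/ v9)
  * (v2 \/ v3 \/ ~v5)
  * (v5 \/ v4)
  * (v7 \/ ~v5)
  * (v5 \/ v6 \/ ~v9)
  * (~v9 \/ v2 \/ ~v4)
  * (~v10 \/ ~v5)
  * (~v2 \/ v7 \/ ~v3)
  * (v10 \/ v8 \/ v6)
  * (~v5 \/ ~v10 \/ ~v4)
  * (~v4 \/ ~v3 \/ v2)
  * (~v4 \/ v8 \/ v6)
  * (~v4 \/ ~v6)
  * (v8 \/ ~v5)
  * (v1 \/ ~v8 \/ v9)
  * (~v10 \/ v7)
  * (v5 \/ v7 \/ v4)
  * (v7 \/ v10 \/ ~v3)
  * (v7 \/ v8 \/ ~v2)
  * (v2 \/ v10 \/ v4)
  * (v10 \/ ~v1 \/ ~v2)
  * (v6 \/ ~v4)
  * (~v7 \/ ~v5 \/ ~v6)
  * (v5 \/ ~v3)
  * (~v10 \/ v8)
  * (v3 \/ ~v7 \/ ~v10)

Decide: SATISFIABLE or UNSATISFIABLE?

SATISFIABLE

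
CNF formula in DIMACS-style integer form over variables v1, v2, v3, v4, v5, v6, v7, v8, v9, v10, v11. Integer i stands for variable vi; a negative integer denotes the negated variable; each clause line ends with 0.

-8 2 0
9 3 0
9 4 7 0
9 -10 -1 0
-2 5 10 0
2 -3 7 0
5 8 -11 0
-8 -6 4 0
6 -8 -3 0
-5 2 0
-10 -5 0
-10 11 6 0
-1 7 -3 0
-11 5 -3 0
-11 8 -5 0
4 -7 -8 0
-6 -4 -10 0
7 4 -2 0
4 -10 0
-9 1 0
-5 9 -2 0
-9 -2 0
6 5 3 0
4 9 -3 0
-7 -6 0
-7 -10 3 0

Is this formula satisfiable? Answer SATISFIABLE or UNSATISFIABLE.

SATISFIABLE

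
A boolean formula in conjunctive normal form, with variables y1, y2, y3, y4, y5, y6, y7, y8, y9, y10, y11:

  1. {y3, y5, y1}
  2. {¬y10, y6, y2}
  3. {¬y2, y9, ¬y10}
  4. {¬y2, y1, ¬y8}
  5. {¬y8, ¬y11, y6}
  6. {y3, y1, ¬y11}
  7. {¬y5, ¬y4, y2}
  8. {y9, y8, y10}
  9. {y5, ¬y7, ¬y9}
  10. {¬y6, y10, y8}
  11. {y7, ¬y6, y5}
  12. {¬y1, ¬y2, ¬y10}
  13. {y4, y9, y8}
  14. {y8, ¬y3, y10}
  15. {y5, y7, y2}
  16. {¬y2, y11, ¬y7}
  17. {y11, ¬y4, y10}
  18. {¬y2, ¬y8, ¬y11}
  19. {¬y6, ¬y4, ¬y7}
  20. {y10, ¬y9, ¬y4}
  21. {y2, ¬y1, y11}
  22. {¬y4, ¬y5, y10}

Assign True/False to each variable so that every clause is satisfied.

Branch on y1: take y1 = False.
For the remaining variables, y2 = False, y3 = True, y4 = False, y5 = True, y6 = True, y7 = False, y8 = True, y9 = True, y10 = False, y11 = False works.

y1 = False, y2 = False, y3 = True, y4 = False, y5 = True, y6 = True, y7 = False, y8 = True, y9 = True, y10 = False, y11 = False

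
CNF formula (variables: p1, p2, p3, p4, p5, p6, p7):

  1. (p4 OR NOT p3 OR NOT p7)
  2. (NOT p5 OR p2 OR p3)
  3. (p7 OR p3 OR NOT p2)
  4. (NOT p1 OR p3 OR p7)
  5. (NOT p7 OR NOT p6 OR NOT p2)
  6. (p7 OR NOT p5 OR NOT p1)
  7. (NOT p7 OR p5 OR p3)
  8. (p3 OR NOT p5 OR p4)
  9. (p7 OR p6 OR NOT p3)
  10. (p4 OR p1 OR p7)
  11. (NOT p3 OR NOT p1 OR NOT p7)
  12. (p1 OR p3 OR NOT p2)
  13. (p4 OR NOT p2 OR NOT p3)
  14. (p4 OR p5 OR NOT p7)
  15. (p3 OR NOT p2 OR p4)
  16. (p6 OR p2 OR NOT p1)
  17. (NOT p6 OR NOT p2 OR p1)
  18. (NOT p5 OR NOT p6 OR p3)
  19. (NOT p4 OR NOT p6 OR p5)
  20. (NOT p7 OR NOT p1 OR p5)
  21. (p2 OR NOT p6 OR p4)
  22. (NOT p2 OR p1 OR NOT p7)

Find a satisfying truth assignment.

p1 = False, p2 = False, p3 = True, p4 = True, p5 = True, p6 = False, p7 = True

Check each clause:
  1. (NOT p7 OR p4 OR NOT p3) — p4 is true.
  2. (p2 OR NOT p5 OR p3) — p3 is true.
  3. (NOT p2 OR p7 OR p3) — p3 is true.
  4. (p3 OR NOT p1 OR p7) — p3 is true.
  5. (NOT p2 OR NOT p6 OR NOT p7) — NOT p6 is true.
  6. (NOT p5 OR p7 OR NOT p1) — NOT p1 is true.
  7. (NOT p7 OR p3 OR p5) — p3 is true.
  8. (p3 OR NOT p5 OR p4) — p3 is true.
  9. (p6 OR NOT p3 OR p7) — p7 is true.
  10. (p1 OR p4 OR p7) — p4 is true.
  11. (NOT p1 OR NOT p7 OR NOT p3) — NOT p1 is true.
  12. (p1 OR NOT p2 OR p3) — p3 is true.
  13. (NOT p3 OR p4 OR NOT p2) — p4 is true.
  14. (p4 OR NOT p7 OR p5) — p4 is true.
  15. (p3 OR p4 OR NOT p2) — p3 is true.
  16. (NOT p1 OR p6 OR p2) — NOT p1 is true.
  17. (NOT p2 OR NOT p6 OR p1) — NOT p6 is true.
  18. (NOT p5 OR NOT p6 OR p3) — NOT p6 is true.
  19. (p5 OR NOT p6 OR NOT p4) — NOT p6 is true.
  20. (p5 OR NOT p1 OR NOT p7) — p5 is true.
  21. (p2 OR NOT p6 OR p4) — NOT p6 is true.
  22. (p1 OR NOT p2 OR NOT p7) — NOT p2 is true.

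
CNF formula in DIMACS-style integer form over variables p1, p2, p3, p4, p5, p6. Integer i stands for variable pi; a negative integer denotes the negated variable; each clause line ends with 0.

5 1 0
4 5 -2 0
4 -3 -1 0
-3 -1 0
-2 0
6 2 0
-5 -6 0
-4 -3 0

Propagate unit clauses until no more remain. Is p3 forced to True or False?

(~p2) stands alone — p2 = False.
In (p2 \/ p6), p2 is now false; p6 must hold, so p6 = True.
(~p6 \/ ~p5): since p6 = True, the clause reduces to (~p5). p5 = False.
(p5 \/ p1): since p5 = False, the clause reduces to (p1). p1 = True.
(~p3 \/ ~p1): since p1 = True, the clause reduces to (~p3). p3 = False.

False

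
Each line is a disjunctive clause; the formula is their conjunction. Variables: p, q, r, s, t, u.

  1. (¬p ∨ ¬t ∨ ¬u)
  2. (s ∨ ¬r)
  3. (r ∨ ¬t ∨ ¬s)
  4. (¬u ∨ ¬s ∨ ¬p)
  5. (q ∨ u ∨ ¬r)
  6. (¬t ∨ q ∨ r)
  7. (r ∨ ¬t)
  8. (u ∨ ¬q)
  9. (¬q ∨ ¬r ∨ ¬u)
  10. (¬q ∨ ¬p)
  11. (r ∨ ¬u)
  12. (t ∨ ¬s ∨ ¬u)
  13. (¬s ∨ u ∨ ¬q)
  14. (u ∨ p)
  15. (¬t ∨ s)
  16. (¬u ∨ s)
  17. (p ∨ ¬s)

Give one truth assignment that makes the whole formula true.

p = T, q = F, r = F, s = F, t = F, u = F

Check each clause:
  1. (¬t ∨ ¬p ∨ ¬u) — ¬u is true.
  2. (¬r ∨ s) — ¬r is true.
  3. (¬t ∨ ¬s ∨ r) — ¬t is true.
  4. (¬u ∨ ¬s ∨ ¬p) — ¬u is true.
  5. (u ∨ ¬r ∨ q) — ¬r is true.
  6. (q ∨ ¬t ∨ r) — ¬t is true.
  7. (¬t ∨ r) — ¬t is true.
  8. (u ∨ ¬q) — ¬q is true.
  9. (¬q ∨ ¬u ∨ ¬r) — ¬u is true.
  10. (¬p ∨ ¬q) — ¬q is true.
  11. (r ∨ ¬u) — ¬u is true.
  12. (¬s ∨ t ∨ ¬u) — ¬u is true.
  13. (¬s ∨ u ∨ ¬q) — ¬s is true.
  14. (u ∨ p) — p is true.
  15. (s ∨ ¬t) — ¬t is true.
  16. (s ∨ ¬u) — ¬u is true.
  17. (¬s ∨ p) — p is true.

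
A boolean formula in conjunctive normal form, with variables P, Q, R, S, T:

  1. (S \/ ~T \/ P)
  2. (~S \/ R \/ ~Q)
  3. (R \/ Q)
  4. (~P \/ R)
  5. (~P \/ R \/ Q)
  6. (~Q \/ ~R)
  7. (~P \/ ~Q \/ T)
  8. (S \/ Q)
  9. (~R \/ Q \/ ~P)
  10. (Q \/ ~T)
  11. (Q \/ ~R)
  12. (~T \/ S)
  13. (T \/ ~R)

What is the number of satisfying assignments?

The models are:
  P=0 Q=1 R=0 S=0 T=0
That's 1 in total.

1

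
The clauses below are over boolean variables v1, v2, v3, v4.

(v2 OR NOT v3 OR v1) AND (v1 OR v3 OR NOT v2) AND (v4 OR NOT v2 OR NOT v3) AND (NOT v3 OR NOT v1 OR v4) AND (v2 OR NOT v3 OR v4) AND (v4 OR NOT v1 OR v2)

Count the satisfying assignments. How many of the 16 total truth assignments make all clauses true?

8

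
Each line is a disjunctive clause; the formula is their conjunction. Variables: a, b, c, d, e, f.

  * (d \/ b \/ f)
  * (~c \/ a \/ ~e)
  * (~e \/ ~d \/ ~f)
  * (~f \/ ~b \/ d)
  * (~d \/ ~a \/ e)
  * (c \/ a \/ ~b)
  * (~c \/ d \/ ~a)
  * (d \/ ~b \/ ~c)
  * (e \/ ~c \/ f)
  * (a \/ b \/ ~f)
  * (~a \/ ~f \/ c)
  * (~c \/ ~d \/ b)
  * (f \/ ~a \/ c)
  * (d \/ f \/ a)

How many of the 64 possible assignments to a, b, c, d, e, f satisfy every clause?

The models are:
  a=0 b=0 c=0 d=1 e=0 f=0
  a=0 b=0 c=0 d=1 e=1 f=0
  a=0 b=1 c=1 d=1 e=0 f=1
  a=1 b=1 c=1 d=1 e=1 f=0
That's 4 in total.

4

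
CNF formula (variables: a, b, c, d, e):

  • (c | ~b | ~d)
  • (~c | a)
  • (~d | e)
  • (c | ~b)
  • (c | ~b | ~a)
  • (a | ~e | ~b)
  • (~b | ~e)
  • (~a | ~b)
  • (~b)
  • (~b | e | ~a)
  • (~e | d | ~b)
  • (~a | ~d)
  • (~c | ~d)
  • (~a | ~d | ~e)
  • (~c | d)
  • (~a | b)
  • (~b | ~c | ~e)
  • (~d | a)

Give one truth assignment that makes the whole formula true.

The clause (~b) is unit: b must be False.
(~a) is a unit clause, so a = False.
Unit propagation: (~c) forces c = False.
(~d) is a unit clause, so d = False.
e is now unconstrained; take e = False.

a=F, b=F, c=F, d=F, e=F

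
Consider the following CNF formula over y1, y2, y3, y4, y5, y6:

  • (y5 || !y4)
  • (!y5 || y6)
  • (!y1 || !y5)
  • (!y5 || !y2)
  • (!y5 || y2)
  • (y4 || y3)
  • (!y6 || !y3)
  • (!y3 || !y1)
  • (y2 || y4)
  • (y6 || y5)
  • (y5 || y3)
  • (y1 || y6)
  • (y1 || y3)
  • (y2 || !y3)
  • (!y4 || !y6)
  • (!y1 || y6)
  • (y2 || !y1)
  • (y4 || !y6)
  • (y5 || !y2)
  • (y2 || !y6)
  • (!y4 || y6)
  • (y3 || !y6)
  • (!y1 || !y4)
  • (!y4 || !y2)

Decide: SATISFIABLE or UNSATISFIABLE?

UNSATISFIABLE

y6 = True:
  propagation gives y3=False; an empty clause results — contradiction.
y6 = False:
  propagation gives y5=False; an empty clause results — contradiction.
Every branch closes, so no satisfying assignment exists.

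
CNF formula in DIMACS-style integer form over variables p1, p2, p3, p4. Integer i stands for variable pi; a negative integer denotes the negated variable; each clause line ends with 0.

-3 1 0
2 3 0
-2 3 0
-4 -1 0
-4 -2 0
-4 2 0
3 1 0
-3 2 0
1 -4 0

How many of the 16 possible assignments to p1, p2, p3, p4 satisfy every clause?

The models are:
  p1=1 p2=1 p3=1 p4=0
Count: 1.

1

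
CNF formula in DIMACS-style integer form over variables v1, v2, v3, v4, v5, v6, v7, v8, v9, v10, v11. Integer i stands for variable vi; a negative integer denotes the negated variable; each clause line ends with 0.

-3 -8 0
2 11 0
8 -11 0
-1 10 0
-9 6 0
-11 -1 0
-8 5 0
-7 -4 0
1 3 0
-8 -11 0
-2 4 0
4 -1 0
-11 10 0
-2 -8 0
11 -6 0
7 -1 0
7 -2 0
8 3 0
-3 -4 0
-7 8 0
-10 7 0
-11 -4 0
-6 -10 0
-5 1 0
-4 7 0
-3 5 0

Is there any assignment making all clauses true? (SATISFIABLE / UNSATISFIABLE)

v8 = True:
  propagation gives v3=False, v5=True, v1=True, v10=True; an empty clause results — contradiction.
v8 = False:
  propagation gives v11=False, v2=True, v4=True, v7=False; an empty clause results — contradiction.
Every branch closes, so no satisfying assignment exists.

UNSATISFIABLE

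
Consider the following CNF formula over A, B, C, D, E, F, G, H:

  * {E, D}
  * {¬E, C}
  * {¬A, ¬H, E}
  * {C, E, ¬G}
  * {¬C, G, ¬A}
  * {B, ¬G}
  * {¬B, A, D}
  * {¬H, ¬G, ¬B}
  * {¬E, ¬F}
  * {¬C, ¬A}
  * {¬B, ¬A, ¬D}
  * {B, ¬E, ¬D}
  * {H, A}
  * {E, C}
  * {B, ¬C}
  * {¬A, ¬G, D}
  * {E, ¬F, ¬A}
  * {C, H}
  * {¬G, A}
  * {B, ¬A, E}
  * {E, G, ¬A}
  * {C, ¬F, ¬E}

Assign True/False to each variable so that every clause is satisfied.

A=False, B=True, C=True, D=True, E=True, F=False, G=False, H=True

Pure literal: F appears only negated; assign F = False.
Set A = False and propagate.
  then H is forced to True.
  then G is forced to False.
Try B = True.
  then D is forced to True.
Try C = True.
E is now unconstrained; take E = True.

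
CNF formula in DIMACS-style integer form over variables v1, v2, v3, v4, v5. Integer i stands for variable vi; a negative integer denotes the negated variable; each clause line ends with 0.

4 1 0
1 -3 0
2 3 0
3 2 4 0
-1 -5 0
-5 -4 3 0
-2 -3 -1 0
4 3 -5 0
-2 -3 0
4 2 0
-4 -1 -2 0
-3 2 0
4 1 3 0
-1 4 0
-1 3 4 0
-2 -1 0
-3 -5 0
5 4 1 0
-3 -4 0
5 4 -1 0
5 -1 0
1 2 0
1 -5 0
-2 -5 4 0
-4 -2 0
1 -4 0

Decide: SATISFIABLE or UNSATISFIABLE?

v1 = True:
  propagation gives v5=False; an empty clause results — contradiction.
v1 = False:
  propagation gives v4=True; an empty clause results — contradiction.
Every branch closes, so no satisfying assignment exists.

UNSATISFIABLE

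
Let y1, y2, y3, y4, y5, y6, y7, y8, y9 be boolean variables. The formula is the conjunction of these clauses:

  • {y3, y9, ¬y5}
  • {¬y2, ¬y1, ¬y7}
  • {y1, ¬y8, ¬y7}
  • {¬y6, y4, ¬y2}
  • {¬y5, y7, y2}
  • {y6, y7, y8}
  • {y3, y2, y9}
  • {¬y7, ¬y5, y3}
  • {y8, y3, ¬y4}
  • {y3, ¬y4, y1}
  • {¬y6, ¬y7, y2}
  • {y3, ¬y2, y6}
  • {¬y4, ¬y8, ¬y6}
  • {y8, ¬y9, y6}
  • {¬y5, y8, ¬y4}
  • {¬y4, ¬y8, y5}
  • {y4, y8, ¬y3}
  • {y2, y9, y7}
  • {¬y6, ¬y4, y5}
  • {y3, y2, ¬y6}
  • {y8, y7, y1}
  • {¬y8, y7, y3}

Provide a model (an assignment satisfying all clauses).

y1=T  y2=T  y3=T  y4=F  y5=T  y6=F  y7=F  y8=T  y9=F

Check each clause:
  1. {y9, ¬y5, y3} — y3 is true.
  2. {¬y1, ¬y2, ¬y7} — ¬y7 is true.
  3. {¬y7, y1, ¬y8} — y1 is true.
  4. {¬y6, y4, ¬y2} — ¬y6 is true.
  5. {y7, y2, ¬y5} — y2 is true.
  6. {y7, y6, y8} — y8 is true.
  7. {y3, y2, y9} — y2 is true.
  8. {¬y7, ¬y5, y3} — y3 is true.
  9. {y3, ¬y4, y8} — y8 is true.
  10. {y3, ¬y4, y1} — y1 is true.
  11. {¬y6, y2, ¬y7} — ¬y7 is true.
  12. {y3, y6, ¬y2} — y3 is true.
  13. {¬y6, ¬y4, ¬y8} — ¬y6 is true.
  14. {y8, y6, ¬y9} — y8 is true.
  15. {y8, ¬y4, ¬y5} — y8 is true.
  16. {¬y8, y5, ¬y4} — ¬y4 is true.
  17. {y4, ¬y3, y8} — y8 is true.
  18. {y7, y9, y2} — y2 is true.
  19. {y5, ¬y4, ¬y6} — ¬y6 is true.
  20. {y2, ¬y6, y3} — y3 is true.
  21. {y1, y8, y7} — y8 is true.
  22. {y7, ¬y8, y3} — y3 is true.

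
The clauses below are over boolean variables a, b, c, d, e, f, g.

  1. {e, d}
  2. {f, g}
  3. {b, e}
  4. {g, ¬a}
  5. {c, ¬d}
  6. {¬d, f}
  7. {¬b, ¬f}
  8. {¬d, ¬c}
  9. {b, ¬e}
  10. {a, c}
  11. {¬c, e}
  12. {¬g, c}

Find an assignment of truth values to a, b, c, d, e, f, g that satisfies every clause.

a=T, b=T, c=T, d=F, e=T, f=F, g=T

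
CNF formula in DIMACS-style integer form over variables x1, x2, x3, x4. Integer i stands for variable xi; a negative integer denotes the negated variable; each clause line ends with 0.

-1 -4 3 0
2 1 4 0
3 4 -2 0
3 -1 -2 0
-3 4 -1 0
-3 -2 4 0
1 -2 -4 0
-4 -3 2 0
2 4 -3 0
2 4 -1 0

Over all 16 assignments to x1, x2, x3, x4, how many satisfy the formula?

2

The models are:
  x1=0 x2=0 x3=0 x4=1
  x1=1 x2=1 x3=1 x4=1
That's 2 in total.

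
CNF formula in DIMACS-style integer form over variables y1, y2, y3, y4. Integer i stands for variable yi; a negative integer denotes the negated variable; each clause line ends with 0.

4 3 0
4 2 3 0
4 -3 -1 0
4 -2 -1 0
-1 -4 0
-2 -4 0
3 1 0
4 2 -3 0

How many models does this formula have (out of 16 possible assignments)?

2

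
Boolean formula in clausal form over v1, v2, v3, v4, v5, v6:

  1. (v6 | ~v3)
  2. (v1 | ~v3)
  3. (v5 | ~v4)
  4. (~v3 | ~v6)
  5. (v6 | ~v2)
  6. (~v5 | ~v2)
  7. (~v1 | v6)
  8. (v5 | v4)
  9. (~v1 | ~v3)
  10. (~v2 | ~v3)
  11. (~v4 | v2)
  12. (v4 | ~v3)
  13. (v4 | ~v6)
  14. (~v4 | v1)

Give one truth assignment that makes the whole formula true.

v1=F, v2=F, v3=F, v4=F, v5=T, v6=F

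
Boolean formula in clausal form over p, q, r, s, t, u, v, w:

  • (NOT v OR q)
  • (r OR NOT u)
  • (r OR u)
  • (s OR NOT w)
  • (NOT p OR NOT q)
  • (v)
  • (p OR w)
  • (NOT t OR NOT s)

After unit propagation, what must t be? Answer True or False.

False

(v) is a unit clause: v = True.
In (q OR NOT v), NOT v is now false; q must hold, so q = True.
(NOT p OR NOT q) with q = True leaves only NOT p, so p = False.
In (p OR w), p is now false; w must hold, so w = True.
In (NOT w OR s), NOT w is now false; s must hold, so s = True.
(NOT t OR NOT s): since s = True, the clause reduces to (NOT t). t = False.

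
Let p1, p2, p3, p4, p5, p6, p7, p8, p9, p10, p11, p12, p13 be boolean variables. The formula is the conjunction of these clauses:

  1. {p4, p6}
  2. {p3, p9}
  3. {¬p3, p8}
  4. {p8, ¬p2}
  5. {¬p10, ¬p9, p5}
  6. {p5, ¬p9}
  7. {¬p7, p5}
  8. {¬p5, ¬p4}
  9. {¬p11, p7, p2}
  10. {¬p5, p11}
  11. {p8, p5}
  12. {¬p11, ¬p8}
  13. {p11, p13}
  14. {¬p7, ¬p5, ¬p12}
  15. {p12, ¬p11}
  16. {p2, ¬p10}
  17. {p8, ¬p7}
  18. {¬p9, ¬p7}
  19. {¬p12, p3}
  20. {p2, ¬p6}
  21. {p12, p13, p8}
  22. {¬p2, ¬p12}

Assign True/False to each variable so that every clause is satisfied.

p1=False, p2=True, p3=True, p4=True, p5=False, p6=True, p7=False, p8=True, p9=False, p10=False, p11=False, p12=False, p13=True

Pure literal: p10 appears only negated; assign p10 = False.
p13 occurs only positively in the remaining clauses — set p13 = True.
Try p2 = True.
  then p8 is forced to True.
  then p11 is forced to False.
  then p5 is forced to False.
  then p9 is forced to False.
  then p3 is forced to True.
  then p7 is forced to False.
  then p12 is forced to False.
The remaining clauses are satisfied by p1 = False, p4 = True, p6 = True.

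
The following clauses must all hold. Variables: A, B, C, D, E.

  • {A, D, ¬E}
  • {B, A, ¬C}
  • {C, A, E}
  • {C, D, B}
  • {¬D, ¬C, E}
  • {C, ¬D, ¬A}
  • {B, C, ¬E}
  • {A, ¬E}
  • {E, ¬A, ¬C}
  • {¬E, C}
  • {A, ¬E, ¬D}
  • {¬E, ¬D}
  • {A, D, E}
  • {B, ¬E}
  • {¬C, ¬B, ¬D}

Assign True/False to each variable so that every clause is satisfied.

A=T, B=T, C=T, D=F, E=T

Set A = True and propagate.
For the remaining variables, B = True, C = True, D = False, E = True works.
Every clause has at least one true literal under this assignment.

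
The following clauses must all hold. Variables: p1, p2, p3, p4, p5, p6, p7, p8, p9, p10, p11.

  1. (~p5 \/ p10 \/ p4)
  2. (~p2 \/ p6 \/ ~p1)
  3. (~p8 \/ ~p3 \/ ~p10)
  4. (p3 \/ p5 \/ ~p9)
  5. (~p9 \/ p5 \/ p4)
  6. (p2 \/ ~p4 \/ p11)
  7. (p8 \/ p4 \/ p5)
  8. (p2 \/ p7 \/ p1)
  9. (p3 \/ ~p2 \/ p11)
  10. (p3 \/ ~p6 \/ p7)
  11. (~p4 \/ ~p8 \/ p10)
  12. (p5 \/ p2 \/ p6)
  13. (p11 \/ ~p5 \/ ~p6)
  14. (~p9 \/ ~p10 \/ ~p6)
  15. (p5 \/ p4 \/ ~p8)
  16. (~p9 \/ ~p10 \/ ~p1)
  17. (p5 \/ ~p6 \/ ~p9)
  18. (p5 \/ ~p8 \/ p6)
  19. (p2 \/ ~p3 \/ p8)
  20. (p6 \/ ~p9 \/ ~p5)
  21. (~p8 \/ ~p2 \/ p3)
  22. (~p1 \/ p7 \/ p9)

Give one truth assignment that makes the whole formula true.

p1 = 0, p2 = 1, p3 = 0, p4 = 1, p5 = 1, p6 = 1, p7 = 1, p8 = 0, p9 = 0, p10 = 1, p11 = 1

Check each clause:
  1. (p4 \/ ~p5 \/ p10) — p10 is true.
  2. (p6 \/ ~p1 \/ ~p2) — p6 is true.
  3. (~p8 \/ ~p3 \/ ~p10) — ~p8 is true.
  4. (p3 \/ p5 \/ ~p9) — p5 is true.
  5. (~p9 \/ p5 \/ p4) — p4 is true.
  6. (p11 \/ ~p4 \/ p2) — p2 is true.
  7. (p4 \/ p5 \/ p8) — p4 is true.
  8. (p7 \/ p1 \/ p2) — p2 is true.
  9. (p11 \/ ~p2 \/ p3) — p11 is true.
  10. (~p6 \/ p3 \/ p7) — p7 is true.
  11. (~p4 \/ ~p8 \/ p10) — ~p8 is true.
  12. (p2 \/ p6 \/ p5) — p2 is true.
  13. (p11 \/ ~p5 \/ ~p6) — p11 is true.
  14. (~p6 \/ ~p9 \/ ~p10) — ~p9 is true.
  15. (~p8 \/ p4 \/ p5) — ~p8 is true.
  16. (~p9 \/ ~p1 \/ ~p10) — ~p1 is true.
  17. (~p6 \/ p5 \/ ~p9) — p5 is true.
  18. (~p8 \/ p6 \/ p5) — ~p8 is true.
  19. (~p3 \/ p2 \/ p8) — p2 is true.
  20. (p6 \/ ~p5 \/ ~p9) — p6 is true.
  21. (~p2 \/ ~p8 \/ p3) — ~p8 is true.
  22. (p9 \/ ~p1 \/ p7) — ~p1 is true.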